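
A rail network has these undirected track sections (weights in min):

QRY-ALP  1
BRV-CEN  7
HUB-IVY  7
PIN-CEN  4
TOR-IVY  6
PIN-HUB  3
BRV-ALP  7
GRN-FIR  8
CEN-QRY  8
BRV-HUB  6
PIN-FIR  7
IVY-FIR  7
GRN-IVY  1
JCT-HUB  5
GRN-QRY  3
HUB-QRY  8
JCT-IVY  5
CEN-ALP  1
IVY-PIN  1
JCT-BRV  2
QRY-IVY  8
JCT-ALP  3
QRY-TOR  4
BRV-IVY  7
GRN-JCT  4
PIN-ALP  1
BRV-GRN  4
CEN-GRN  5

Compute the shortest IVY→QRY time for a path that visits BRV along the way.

11 min

Best IVY to BRV: IVY → GRN → BRV costing 5
Best BRV to QRY: BRV → JCT → ALP → QRY costing 6
Total via BRV: 5 + 6 = 11 min.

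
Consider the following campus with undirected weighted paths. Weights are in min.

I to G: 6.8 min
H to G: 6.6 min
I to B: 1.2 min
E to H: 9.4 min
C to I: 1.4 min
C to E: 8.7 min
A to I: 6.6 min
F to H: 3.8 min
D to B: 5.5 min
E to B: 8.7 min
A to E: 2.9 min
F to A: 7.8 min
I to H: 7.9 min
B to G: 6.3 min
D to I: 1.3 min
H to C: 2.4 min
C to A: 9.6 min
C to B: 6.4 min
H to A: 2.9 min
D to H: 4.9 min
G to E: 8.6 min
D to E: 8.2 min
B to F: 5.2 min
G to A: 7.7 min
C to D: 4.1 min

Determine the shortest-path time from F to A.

Settle nodes by increasing distance from F:
F: 0
H: 3.8  (via F)
B: 5.2  (via F)
C: 6.2  (via H)
I: 6.4  (via B)
A: 6.7  (via H)
Shortest route: F → H → A = 6.7 min.

6.7 min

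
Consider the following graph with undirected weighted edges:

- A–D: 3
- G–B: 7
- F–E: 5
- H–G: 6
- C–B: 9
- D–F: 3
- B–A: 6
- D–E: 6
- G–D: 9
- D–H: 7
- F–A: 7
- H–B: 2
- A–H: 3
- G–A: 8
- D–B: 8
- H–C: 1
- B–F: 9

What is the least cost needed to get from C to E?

13

Compare a few routes:
C - H - A - D - F - E: 1+3+3+3+5 = 15
C - H - D - E: 1+7+6 = 14
C - H - A - D - E: 1+3+3+6 = 13
Cheapest is C - H - A - D - E at 13.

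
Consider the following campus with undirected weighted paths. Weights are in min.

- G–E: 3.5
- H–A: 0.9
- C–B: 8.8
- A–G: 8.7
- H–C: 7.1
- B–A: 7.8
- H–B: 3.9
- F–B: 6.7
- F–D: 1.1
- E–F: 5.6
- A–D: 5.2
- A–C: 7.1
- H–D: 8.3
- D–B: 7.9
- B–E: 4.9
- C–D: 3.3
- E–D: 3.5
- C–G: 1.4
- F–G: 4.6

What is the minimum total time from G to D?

Enumerating some paths:
G → F → D: 4.6+1.1 = 5.7
G → C → D: 1.4+3.3 = 4.7
The minimum is 4.7 min via G → C → D.

4.7 min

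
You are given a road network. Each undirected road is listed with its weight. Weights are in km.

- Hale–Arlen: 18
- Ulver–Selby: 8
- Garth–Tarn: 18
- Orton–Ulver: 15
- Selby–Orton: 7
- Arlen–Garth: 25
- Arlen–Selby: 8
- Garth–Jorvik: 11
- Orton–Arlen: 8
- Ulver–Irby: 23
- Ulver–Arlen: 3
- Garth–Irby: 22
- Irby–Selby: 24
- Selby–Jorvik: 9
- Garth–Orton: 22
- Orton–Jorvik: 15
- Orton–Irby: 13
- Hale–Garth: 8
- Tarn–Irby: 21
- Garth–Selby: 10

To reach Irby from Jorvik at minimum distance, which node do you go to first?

Orton

Enumerating some paths:
Jorvik–Selby–Orton–Irby: 9+7+13 = 29
Jorvik–Orton–Irby: 15+13 = 28
The minimum is 28 km via Jorvik–Orton–Irby.
So from Jorvik the first move is to Orton.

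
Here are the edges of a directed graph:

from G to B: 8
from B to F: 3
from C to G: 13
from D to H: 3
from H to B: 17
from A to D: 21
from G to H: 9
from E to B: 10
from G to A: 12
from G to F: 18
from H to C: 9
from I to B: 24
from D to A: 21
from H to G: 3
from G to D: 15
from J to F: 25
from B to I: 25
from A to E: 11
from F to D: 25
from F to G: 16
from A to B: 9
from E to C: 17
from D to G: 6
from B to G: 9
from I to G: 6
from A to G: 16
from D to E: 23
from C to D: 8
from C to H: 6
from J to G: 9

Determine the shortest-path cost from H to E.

26

Settle nodes by increasing distance from H:
H: 0
G: 3  (via H)
C: 9  (via H)
B: 11  (via G)
F: 14  (via B)
A: 15  (via G)
D: 17  (via C)
E: 26  (via A)
Shortest route: H–G–A–E = 26.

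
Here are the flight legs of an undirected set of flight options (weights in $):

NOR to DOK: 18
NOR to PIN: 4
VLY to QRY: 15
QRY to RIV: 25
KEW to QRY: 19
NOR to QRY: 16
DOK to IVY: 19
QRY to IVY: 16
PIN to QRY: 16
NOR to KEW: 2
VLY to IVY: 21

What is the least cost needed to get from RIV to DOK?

$59

Candidate routes:
RIV → QRY → NOR → DOK: 25+16+18 = 59
RIV → QRY → IVY → DOK: 25+16+19 = 60
The minimum is $59 via RIV → QRY → NOR → DOK.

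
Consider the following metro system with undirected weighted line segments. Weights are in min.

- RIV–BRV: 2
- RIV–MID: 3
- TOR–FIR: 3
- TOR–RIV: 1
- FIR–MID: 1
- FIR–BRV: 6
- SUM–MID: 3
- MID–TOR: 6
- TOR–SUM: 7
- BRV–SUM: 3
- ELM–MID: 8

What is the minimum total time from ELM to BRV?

13 min

Running Dijkstra from ELM:
ELM: 0
MID: 8  (via ELM)
FIR: 9  (via MID)
SUM: 11  (via MID)
RIV: 11  (via MID)
TOR: 12  (via FIR)
BRV: 13  (via RIV)
Shortest route: ELM–MID–RIV–BRV = 13 min.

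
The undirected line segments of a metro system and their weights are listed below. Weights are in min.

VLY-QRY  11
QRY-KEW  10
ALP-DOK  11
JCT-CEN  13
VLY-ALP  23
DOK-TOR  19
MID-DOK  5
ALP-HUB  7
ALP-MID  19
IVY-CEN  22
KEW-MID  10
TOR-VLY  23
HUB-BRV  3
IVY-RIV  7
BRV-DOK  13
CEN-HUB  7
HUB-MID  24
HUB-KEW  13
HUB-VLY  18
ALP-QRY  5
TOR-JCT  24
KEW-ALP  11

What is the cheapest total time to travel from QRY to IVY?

Compare a few routes:
QRY → KEW → HUB → CEN → IVY: 10+13+7+22 = 52
QRY → KEW → ALP → HUB → CEN → IVY: 10+11+7+7+22 = 57
QRY → VLY → HUB → CEN → IVY: 11+18+7+22 = 58
QRY → ALP → HUB → CEN → IVY: 5+7+7+22 = 41
Cheapest is QRY → ALP → HUB → CEN → IVY at 41 min.

41 min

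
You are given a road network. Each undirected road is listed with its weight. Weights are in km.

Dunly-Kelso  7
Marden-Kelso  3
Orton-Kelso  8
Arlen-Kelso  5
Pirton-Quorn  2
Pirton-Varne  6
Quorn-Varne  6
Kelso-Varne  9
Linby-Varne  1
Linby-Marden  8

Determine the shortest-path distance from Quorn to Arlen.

20 km

Running Dijkstra from Quorn:
Quorn: 0
Pirton: 2  (via Quorn)
Varne: 6  (via Quorn)
Linby: 7  (via Varne)
Marden: 15  (via Linby)
Kelso: 15  (via Varne)
Arlen: 20  (via Kelso)
Shortest route: Quorn → Varne → Kelso → Arlen = 20 km.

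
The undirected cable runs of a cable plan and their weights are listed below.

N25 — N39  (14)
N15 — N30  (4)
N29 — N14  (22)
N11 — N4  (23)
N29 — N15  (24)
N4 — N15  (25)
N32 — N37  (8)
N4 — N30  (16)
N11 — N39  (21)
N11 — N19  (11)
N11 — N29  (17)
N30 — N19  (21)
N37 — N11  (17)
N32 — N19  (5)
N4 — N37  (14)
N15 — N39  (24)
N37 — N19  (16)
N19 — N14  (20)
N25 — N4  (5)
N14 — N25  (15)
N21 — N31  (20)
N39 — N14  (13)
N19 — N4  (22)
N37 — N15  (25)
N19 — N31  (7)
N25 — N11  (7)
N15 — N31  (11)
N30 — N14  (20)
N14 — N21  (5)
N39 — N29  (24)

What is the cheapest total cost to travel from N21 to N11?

Enumerating some paths:
N21 → N31 → N19 → N11: 20+7+11 = 38
N21 → N14 → N25 → N11: 5+15+7 = 27
N21 → N14 → N19 → N11: 5+20+11 = 36
Cheapest is N21 → N14 → N25 → N11 at 27.

27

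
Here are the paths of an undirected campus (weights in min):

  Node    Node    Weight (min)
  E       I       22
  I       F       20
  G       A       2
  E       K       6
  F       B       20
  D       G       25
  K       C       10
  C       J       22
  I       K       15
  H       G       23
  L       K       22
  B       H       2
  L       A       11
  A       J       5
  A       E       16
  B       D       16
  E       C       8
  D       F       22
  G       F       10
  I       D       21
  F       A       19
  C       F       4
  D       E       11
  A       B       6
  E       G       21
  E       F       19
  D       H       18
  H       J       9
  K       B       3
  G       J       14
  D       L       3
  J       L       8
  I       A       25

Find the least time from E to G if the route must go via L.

Shortest E→L: E–D–L = 14
Shortest L→G: L–A–G = 13
Total via L: 14 + 13 = 27 min.

27 min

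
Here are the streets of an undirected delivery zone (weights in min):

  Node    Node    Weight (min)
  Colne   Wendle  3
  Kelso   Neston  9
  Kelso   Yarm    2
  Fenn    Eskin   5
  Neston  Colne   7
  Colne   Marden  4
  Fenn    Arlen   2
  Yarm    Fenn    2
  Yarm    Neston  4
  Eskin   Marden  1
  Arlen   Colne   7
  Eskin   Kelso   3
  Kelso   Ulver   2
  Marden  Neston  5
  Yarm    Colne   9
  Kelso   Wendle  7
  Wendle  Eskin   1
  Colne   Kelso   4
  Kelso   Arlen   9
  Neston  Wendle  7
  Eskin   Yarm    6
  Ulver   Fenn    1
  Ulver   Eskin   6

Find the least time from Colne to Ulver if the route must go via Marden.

10 min

Best Colne to Marden: Colne–Marden costing 4
Best Marden to Ulver: Marden–Eskin–Kelso–Ulver costing 6
Total via Marden: 4 + 6 = 10 min.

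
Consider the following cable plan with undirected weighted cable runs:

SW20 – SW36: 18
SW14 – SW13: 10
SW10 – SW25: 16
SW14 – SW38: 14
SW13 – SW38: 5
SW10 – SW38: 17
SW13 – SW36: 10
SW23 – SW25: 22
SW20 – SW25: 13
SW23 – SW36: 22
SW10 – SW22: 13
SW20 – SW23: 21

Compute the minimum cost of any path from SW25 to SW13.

Settle nodes by increasing distance from SW25:
SW25: 0
SW20: 13  (via SW25)
SW10: 16  (via SW25)
SW23: 22  (via SW25)
SW22: 29  (via SW10)
SW36: 31  (via SW20)
SW38: 33  (via SW10)
SW13: 38  (via SW38)
Shortest route: SW25 → SW10 → SW38 → SW13 = 38.

38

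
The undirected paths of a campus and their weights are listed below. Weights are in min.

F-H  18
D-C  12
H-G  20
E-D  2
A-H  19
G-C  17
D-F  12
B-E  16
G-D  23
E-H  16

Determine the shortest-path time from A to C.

49 min

Shortest distances from A:
A: 0
H: 19  (via A)
E: 35  (via H)
D: 37  (via E)
F: 37  (via H)
G: 39  (via H)
C: 49  (via D)
Shortest route: A–H–E–D–C = 49 min.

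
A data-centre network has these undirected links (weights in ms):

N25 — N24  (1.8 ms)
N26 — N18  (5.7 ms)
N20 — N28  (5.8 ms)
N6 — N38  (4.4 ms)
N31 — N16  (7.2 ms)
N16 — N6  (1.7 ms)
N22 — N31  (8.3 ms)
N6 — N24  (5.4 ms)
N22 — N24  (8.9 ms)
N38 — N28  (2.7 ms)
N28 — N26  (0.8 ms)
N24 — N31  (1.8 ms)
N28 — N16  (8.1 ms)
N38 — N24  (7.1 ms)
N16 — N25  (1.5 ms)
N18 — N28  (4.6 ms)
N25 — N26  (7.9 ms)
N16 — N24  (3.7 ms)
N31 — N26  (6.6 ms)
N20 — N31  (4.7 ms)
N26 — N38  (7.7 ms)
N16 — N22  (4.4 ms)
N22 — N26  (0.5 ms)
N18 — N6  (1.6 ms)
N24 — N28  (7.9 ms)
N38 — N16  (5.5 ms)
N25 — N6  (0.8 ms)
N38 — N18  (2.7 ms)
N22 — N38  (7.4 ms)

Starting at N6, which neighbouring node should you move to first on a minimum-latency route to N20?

N25

Compare a few routes:
N6 - N16 - N25 - N24 - N31 - N20: 1.7+1.5+1.8+1.8+4.7 = 11.5
N6 - N25 - N24 - N31 - N20: 0.8+1.8+1.8+4.7 = 9.1
Cheapest is N6 - N25 - N24 - N31 - N20 at 9.1 ms.
So from N6 the first move is to N25.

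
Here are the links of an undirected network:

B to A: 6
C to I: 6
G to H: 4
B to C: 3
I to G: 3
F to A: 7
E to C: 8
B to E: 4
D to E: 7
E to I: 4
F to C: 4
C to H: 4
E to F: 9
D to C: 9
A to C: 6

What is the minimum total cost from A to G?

14

Enumerating some paths:
A - B - E - I - G: 6+4+4+3 = 17
A - C - I - G: 6+6+3 = 15
A - B - C - H - G: 6+3+4+4 = 17
A - C - H - G: 6+4+4 = 14
The minimum is 14 via A - C - H - G.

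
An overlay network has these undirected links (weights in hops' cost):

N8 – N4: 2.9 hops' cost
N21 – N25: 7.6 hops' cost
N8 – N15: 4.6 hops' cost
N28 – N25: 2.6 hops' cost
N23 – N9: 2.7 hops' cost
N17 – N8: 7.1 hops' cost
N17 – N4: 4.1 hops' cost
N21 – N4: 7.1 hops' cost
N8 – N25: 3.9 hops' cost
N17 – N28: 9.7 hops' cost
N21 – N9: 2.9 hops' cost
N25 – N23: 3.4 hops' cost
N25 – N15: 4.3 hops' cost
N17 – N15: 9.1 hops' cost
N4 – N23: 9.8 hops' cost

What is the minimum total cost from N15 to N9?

Candidate routes:
N15–N25–N23–N9: 4.3+3.4+2.7 = 10.4
N15–N8–N25–N23–N9: 4.6+3.9+3.4+2.7 = 14.6
The minimum is 10.4 hops' cost via N15–N25–N23–N9.

10.4 hops' cost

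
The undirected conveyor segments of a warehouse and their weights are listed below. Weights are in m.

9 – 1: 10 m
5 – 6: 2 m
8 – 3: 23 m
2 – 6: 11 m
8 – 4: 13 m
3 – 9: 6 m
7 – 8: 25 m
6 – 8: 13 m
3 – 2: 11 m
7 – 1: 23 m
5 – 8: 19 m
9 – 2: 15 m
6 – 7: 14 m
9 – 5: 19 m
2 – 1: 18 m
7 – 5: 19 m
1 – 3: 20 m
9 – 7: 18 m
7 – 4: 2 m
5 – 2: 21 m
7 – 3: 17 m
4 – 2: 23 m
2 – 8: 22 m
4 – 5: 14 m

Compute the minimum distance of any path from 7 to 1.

23 m

Compare a few routes:
7–3–9–1: 17+6+10 = 33
7–1: 23 = 23
7–9–1: 18+10 = 28
7–3–1: 17+20 = 37
Cheapest is 7–1 at 23 m.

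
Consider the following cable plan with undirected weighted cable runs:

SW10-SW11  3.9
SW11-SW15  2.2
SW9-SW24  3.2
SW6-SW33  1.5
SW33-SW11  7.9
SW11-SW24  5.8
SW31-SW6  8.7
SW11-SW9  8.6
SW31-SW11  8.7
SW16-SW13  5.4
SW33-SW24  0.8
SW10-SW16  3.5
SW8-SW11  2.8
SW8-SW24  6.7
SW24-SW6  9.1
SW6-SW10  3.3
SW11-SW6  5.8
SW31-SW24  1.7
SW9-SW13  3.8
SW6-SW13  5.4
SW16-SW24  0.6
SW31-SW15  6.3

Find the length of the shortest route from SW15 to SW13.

13.4

Compare a few routes:
SW15 - SW11 - SW24 - SW16 - SW13: 2.2+5.8+0.6+5.4 = 14
SW15 - SW11 - SW9 - SW13: 2.2+8.6+3.8 = 14.6
SW15 - SW11 - SW6 - SW13: 2.2+5.8+5.4 = 13.4
SW15 - SW31 - SW24 - SW16 - SW13: 6.3+1.7+0.6+5.4 = 14
The minimum is 13.4 via SW15 - SW11 - SW6 - SW13.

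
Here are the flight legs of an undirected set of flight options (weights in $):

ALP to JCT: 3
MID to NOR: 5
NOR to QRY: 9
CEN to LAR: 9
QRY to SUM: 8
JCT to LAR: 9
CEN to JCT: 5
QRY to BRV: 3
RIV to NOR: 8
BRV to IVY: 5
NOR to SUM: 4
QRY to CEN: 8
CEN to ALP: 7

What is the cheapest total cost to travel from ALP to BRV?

$18

Running Dijkstra from ALP:
ALP: 0
JCT: 3  (via ALP)
CEN: 7  (via ALP)
LAR: 12  (via JCT)
QRY: 15  (via CEN)
BRV: 18  (via QRY)
Shortest route: ALP → CEN → QRY → BRV = $18.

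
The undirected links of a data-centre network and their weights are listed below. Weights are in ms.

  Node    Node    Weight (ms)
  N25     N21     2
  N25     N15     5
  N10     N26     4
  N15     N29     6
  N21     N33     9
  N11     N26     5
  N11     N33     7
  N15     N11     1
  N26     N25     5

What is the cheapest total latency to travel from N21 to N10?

Enumerating some paths:
N21 - N25 - N15 - N11 - N26 - N10: 2+5+1+5+4 = 17
N21 - N25 - N26 - N10: 2+5+4 = 11
N21 - N33 - N11 - N26 - N10: 9+7+5+4 = 25
The minimum is 11 ms via N21 - N25 - N26 - N10.

11 ms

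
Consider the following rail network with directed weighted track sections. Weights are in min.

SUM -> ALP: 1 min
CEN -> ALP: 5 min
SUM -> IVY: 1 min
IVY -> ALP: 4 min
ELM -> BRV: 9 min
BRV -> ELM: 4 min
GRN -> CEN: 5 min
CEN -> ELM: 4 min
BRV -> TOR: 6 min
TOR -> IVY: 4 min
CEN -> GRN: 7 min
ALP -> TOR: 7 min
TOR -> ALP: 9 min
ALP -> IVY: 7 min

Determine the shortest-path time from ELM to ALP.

23 min

Running Dijkstra from ELM:
ELM: 0
BRV: 9  (via ELM)
TOR: 15  (via BRV)
IVY: 19  (via TOR)
ALP: 23  (via IVY)
Shortest route: ELM–BRV–TOR–IVY–ALP = 23 min.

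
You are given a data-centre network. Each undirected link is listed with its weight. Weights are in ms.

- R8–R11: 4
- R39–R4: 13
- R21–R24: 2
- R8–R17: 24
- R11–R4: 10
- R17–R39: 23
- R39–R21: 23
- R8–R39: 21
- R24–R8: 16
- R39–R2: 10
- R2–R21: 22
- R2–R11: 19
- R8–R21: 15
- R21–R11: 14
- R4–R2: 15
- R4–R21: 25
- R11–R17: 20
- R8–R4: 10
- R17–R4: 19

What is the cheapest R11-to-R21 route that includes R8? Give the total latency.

Shortest R11→R8: R11 → R8 = 4
Shortest R8→R21: R8 → R21 = 15
Total via R8: 4 + 15 = 19 ms.

19 ms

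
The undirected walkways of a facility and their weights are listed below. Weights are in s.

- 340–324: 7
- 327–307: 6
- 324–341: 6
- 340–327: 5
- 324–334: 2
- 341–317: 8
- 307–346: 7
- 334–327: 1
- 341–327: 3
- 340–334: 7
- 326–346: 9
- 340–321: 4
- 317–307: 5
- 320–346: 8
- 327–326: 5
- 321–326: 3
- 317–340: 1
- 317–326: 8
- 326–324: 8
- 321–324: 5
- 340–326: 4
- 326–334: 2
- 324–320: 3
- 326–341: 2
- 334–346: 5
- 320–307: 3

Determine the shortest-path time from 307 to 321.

10 s

Settle nodes by increasing distance from 307:
307: 0
320: 3  (via 307)
317: 5  (via 307)
340: 6  (via 317)
324: 6  (via 320)
327: 6  (via 307)
334: 7  (via 327)
346: 7  (via 307)
341: 9  (via 327)
326: 9  (via 334)
321: 10  (via 340)
Shortest route: 307 → 317 → 340 → 321 = 10 s.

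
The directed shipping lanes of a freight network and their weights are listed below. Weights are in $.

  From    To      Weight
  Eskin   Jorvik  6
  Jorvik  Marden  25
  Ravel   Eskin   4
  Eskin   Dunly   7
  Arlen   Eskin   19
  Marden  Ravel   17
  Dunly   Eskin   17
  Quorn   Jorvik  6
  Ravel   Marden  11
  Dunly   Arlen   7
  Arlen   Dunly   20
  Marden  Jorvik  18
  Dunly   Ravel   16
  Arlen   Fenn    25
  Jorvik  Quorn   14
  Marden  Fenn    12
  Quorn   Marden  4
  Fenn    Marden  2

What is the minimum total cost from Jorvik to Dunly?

$46

Candidate routes:
Jorvik–Quorn–Marden–Ravel–Eskin–Dunly: 14+4+17+4+7 = 46
Jorvik–Marden–Ravel–Eskin–Dunly: 25+17+4+7 = 53
Cheapest is Jorvik–Quorn–Marden–Ravel–Eskin–Dunly at $46.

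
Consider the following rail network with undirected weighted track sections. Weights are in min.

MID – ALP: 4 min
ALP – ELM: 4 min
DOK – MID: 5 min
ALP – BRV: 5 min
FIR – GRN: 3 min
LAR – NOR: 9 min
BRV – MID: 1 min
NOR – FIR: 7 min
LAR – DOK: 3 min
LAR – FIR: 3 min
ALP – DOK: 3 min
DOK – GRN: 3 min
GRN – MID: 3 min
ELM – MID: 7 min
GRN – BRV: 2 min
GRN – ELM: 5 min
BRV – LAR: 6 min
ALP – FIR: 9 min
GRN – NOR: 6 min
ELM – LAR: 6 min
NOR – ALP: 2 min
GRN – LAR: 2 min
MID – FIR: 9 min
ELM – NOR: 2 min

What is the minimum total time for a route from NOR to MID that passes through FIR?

13 min

Shortest NOR→FIR: NOR → FIR = 7
Best FIR to MID: FIR → GRN → MID costing 6
Total via FIR: 7 + 6 = 13 min.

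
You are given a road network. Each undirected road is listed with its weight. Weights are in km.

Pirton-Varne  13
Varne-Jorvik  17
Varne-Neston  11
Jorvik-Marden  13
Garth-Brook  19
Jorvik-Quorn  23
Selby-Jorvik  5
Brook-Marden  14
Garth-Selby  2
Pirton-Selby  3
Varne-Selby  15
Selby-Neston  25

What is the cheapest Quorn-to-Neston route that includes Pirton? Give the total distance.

Best Quorn to Pirton: Quorn → Jorvik → Selby → Pirton costing 31
Shortest Pirton→Neston: Pirton → Varne → Neston = 24
Total via Pirton: 31 + 24 = 55 km.

55 km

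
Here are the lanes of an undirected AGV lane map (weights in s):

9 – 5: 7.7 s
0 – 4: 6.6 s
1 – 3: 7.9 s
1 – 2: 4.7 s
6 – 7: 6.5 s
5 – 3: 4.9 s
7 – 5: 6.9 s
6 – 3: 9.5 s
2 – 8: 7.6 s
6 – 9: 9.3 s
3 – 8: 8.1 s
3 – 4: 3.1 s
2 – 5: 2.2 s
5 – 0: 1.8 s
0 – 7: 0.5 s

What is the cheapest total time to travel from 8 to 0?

Running Dijkstra from 8:
8: 0
2: 7.6  (via 8)
3: 8.1  (via 8)
5: 9.8  (via 2)
4: 11.2  (via 3)
0: 11.6  (via 5)
Shortest route: 8 → 2 → 5 → 0 = 11.6 s.

11.6 s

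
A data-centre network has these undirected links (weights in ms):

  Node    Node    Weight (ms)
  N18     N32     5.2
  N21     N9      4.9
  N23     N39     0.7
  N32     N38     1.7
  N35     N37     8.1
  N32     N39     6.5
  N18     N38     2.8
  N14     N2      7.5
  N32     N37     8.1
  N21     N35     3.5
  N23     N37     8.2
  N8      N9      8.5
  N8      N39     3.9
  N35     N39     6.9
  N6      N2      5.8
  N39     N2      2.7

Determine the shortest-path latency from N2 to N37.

11.6 ms

Running Dijkstra from N2:
N2: 0
N39: 2.7  (via N2)
N23: 3.4  (via N39)
N6: 5.8  (via N2)
N8: 6.6  (via N39)
N14: 7.5  (via N2)
N32: 9.2  (via N39)
N35: 9.6  (via N39)
N38: 10.9  (via N32)
N37: 11.6  (via N23)
Shortest route: N2–N39–N23–N37 = 11.6 ms.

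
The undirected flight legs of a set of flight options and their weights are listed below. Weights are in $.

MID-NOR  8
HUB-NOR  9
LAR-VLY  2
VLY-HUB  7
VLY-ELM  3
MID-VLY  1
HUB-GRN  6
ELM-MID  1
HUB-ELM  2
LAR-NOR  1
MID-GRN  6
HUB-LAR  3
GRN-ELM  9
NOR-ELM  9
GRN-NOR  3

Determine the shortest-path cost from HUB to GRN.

Compare a few routes:
HUB - ELM - MID - GRN: 2+1+6 = 9
HUB - LAR - NOR - GRN: 3+1+3 = 7
HUB - GRN: 6 = 6
HUB - ELM - MID - VLY - LAR - NOR - GRN: 2+1+1+2+1+3 = 10
Cheapest is HUB - GRN at $6.

$6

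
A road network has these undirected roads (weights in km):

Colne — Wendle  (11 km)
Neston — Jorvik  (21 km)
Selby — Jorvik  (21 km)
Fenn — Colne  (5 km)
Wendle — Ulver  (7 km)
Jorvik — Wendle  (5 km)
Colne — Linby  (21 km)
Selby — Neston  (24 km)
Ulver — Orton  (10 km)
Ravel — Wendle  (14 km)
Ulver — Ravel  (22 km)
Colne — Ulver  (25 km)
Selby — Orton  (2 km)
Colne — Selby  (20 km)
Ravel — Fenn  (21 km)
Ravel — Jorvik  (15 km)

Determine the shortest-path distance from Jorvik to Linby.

37 km

Settle nodes by increasing distance from Jorvik:
Jorvik: 0
Wendle: 5  (via Jorvik)
Ulver: 12  (via Wendle)
Ravel: 15  (via Jorvik)
Colne: 16  (via Wendle)
Selby: 21  (via Jorvik)
Neston: 21  (via Jorvik)
Fenn: 21  (via Colne)
Orton: 22  (via Ulver)
Linby: 37  (via Colne)
Shortest route: Jorvik–Wendle–Colne–Linby = 37 km.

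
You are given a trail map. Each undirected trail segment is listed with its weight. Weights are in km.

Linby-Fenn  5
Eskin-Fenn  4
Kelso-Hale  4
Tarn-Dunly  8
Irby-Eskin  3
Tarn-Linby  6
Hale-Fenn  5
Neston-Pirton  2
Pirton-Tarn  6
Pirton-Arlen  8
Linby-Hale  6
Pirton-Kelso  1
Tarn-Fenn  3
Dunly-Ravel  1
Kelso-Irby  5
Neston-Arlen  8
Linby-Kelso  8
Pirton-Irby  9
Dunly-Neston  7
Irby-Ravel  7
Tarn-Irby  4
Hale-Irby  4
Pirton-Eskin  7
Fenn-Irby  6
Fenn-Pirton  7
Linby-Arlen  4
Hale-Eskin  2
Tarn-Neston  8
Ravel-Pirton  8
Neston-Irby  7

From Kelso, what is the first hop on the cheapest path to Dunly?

Pirton

Enumerating some paths:
Kelso - Pirton - Neston - Dunly: 1+2+7 = 10
Kelso - Irby - Ravel - Dunly: 5+7+1 = 13
The minimum is 10 km via Kelso - Pirton - Neston - Dunly.
So from Kelso the first move is to Pirton.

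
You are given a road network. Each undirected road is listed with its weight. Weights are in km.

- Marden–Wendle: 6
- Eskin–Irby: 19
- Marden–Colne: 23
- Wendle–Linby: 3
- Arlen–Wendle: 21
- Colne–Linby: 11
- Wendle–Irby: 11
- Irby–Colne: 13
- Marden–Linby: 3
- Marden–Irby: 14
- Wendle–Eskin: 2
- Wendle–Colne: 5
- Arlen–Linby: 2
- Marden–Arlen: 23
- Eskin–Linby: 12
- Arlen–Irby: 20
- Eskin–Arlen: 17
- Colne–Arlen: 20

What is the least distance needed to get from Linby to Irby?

14 km

Settle nodes by increasing distance from Linby:
Linby: 0
Arlen: 2  (via Linby)
Marden: 3  (via Linby)
Wendle: 3  (via Linby)
Eskin: 5  (via Wendle)
Colne: 8  (via Wendle)
Irby: 14  (via Wendle)
Shortest route: Linby–Wendle–Irby = 14 km.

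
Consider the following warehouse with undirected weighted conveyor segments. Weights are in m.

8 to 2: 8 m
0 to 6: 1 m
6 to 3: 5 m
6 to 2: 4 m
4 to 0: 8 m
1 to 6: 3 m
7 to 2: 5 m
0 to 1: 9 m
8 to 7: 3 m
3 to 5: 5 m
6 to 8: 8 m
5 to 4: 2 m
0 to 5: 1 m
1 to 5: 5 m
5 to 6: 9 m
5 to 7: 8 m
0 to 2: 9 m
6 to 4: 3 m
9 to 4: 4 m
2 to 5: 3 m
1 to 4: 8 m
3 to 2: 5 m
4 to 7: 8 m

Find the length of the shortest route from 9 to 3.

Running Dijkstra from 9:
9: 0
4: 4  (via 9)
5: 6  (via 4)
0: 7  (via 5)
6: 7  (via 4)
2: 9  (via 5)
1: 10  (via 6)
3: 11  (via 5)
Shortest route: 9 → 4 → 5 → 3 = 11 m.

11 m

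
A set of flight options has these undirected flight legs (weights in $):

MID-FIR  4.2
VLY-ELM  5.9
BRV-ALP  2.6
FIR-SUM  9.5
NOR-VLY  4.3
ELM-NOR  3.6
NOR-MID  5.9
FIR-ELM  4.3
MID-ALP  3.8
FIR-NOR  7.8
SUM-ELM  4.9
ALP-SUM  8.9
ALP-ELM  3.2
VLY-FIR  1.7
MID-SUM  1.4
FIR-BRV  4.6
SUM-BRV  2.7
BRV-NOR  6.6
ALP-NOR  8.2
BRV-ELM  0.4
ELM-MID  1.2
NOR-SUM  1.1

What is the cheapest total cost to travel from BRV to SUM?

Enumerating some paths:
BRV–SUM: 2.7 = 2.7
BRV–ELM–SUM: 0.4+4.9 = 5.3
BRV–ELM–MID–SUM: 0.4+1.2+1.4 = 3
BRV–ELM–NOR–SUM: 0.4+3.6+1.1 = 5.1
Cheapest is BRV–SUM at $2.7.

$2.7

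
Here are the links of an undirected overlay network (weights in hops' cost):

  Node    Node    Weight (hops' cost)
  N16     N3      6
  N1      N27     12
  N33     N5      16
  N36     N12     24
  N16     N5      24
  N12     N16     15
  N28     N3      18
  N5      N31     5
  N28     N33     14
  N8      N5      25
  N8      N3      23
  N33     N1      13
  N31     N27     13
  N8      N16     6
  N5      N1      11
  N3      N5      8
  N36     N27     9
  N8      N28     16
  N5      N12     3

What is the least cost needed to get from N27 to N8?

Enumerating some paths:
N27 - N31 - N5 - N12 - N16 - N8: 13+5+3+15+6 = 42
N27 - N31 - N5 - N8: 13+5+25 = 43
N27 - N31 - N5 - N3 - N16 - N8: 13+5+8+6+6 = 38
Cheapest is N27 - N31 - N5 - N3 - N16 - N8 at 38 hops' cost.

38 hops' cost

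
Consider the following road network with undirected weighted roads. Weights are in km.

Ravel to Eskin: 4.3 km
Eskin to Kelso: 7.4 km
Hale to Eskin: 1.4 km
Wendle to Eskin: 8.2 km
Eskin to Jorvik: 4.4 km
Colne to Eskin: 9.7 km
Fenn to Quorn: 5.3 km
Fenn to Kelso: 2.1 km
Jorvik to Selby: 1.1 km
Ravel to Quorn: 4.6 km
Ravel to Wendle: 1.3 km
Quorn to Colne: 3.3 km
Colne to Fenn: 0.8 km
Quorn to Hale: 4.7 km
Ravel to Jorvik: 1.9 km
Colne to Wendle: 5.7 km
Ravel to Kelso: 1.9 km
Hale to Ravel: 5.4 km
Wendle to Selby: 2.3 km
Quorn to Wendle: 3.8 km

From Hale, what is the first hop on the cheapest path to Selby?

Eskin

Candidate routes:
Hale → Eskin → Jorvik → Selby: 1.4+4.4+1.1 = 6.9
Hale → Ravel → Jorvik → Selby: 5.4+1.9+1.1 = 8.4
Cheapest is Hale → Eskin → Jorvik → Selby at 6.9 km.
So from Hale the first move is to Eskin.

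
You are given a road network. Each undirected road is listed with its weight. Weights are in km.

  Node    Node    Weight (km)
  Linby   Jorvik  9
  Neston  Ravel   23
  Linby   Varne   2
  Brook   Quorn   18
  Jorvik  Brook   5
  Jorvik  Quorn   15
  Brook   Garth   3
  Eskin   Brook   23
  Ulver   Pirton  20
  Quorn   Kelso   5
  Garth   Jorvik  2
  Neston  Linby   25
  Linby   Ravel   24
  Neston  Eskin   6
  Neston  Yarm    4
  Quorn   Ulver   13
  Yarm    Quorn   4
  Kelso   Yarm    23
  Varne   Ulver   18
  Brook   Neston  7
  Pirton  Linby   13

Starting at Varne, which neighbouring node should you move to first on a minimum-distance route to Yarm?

Linby

Enumerating some paths:
Varne–Linby–Jorvik–Brook–Neston–Yarm: 2+9+5+7+4 = 27
Varne–Ulver–Quorn–Yarm: 18+13+4 = 35
Varne–Linby–Jorvik–Quorn–Yarm: 2+9+15+4 = 30
Varne–Linby–Neston–Yarm: 2+25+4 = 31
Cheapest is Varne–Linby–Jorvik–Brook–Neston–Yarm at 27 km.
So from Varne the first move is to Linby.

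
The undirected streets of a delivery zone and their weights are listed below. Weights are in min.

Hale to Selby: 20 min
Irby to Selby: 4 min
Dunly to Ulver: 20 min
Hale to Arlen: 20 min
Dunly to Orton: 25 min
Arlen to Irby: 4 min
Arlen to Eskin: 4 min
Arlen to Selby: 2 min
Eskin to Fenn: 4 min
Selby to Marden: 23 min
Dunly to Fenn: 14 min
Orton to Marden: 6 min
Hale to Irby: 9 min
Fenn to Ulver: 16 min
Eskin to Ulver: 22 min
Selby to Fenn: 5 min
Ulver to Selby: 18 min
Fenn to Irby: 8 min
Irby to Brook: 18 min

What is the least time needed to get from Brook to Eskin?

Compare a few routes:
Brook - Irby - Selby - Arlen - Eskin: 18+4+2+4 = 28
Brook - Irby - Arlen - Eskin: 18+4+4 = 26
Cheapest is Brook - Irby - Arlen - Eskin at 26 min.

26 min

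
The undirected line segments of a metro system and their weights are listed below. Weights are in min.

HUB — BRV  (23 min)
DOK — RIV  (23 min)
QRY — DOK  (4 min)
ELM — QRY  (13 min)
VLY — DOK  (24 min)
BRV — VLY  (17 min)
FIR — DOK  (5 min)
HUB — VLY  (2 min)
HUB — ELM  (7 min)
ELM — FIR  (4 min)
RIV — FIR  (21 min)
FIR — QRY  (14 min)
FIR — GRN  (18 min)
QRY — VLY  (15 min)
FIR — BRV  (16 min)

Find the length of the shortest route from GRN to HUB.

Compare a few routes:
GRN–FIR–DOK–QRY–ELM–HUB: 18+5+4+13+7 = 47
GRN–FIR–DOK–QRY–VLY–HUB: 18+5+4+15+2 = 44
GRN–FIR–ELM–HUB: 18+4+7 = 29
GRN–FIR–DOK–VLY–HUB: 18+5+24+2 = 49
The minimum is 29 min via GRN–FIR–ELM–HUB.

29 min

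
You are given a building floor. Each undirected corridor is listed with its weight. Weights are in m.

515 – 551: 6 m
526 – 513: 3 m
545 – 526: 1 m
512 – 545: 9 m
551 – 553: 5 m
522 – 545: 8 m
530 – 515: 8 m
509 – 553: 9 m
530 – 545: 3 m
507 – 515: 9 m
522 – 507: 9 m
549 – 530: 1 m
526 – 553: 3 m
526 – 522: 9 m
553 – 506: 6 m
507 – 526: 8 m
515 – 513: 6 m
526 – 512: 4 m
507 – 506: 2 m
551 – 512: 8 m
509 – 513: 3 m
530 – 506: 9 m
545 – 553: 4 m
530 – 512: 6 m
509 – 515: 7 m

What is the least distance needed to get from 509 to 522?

15 m

Candidate routes:
509 - 513 - 526 - 553 - 545 - 522: 3+3+3+4+8 = 21
509 - 553 - 526 - 522: 9+3+9 = 21
509 - 553 - 545 - 522: 9+4+8 = 21
509 - 513 - 526 - 522: 3+3+9 = 15
The minimum is 15 m via 509 - 513 - 526 - 522.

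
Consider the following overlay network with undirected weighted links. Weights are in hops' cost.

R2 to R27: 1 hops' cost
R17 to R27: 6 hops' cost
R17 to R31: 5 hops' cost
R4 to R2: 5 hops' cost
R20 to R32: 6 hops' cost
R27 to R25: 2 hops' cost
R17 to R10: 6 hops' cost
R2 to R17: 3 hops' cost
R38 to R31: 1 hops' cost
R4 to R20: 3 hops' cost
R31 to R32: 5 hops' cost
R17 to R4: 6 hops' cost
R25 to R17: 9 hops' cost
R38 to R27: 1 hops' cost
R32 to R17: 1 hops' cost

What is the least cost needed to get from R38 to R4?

7 hops' cost

Running Dijkstra from R38:
R38: 0
R31: 1  (via R38)
R27: 1  (via R38)
R2: 2  (via R27)
R25: 3  (via R27)
R17: 5  (via R2)
R32: 6  (via R31)
R4: 7  (via R2)
Shortest route: R38–R27–R2–R4 = 7 hops' cost.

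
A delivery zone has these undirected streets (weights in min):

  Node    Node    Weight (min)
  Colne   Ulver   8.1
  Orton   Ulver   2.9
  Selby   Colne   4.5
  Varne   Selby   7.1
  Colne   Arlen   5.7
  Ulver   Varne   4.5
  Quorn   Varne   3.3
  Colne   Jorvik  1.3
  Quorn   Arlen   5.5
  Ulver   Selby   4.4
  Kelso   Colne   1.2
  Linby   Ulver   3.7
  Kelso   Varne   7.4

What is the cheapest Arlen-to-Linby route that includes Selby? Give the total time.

18.3 min

Shortest Arlen→Selby: Arlen–Colne–Selby = 10.2
Best Selby to Linby: Selby–Ulver–Linby costing 8.1
Total via Selby: 10.2 + 8.1 = 18.3 min.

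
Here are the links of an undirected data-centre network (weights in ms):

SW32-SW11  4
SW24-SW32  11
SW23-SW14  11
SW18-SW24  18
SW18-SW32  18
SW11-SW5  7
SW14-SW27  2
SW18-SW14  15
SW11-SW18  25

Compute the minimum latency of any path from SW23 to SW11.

Shortest distances from SW23:
SW23: 0
SW14: 11  (via SW23)
SW27: 13  (via SW14)
SW18: 26  (via SW14)
SW32: 44  (via SW18)
SW24: 44  (via SW18)
SW11: 48  (via SW32)
Shortest route: SW23 → SW14 → SW18 → SW32 → SW11 = 48 ms.

48 ms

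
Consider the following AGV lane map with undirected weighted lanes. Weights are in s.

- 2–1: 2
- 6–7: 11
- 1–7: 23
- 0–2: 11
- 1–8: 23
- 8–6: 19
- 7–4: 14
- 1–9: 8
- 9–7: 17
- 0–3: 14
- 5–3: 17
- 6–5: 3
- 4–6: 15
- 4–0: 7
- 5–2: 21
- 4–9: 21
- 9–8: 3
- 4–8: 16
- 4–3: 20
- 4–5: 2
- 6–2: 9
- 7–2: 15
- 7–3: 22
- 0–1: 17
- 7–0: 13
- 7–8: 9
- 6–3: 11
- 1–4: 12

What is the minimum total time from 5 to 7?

14 s

Candidate routes:
5 - 4 - 7: 2+14 = 16
5 - 6 - 7: 3+11 = 14
The minimum is 14 s via 5 - 6 - 7.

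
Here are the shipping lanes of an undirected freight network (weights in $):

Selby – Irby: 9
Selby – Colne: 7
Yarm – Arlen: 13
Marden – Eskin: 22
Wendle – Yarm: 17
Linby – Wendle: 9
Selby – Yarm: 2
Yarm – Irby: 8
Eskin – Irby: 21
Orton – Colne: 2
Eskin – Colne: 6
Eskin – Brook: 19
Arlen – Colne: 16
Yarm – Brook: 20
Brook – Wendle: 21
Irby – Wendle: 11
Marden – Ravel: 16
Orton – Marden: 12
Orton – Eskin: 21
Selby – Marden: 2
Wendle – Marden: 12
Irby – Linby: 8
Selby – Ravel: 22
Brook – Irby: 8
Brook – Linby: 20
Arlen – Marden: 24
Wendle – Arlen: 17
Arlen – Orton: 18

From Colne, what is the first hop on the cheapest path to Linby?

Enumerating some paths:
Colne → Selby → Irby → Linby: 7+9+8 = 24
Colne → Selby → Yarm → Irby → Linby: 7+2+8+8 = 25
Cheapest is Colne → Selby → Irby → Linby at $24.
So from Colne the first move is to Selby.

Selby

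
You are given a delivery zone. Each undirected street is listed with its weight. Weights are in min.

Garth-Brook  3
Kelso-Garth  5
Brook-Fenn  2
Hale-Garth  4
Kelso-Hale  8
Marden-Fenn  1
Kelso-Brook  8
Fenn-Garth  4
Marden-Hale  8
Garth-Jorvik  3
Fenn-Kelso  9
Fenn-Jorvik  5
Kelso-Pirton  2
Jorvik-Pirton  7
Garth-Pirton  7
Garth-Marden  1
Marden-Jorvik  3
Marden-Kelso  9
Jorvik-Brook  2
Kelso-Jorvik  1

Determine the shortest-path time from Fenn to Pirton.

7 min

Settle nodes by increasing distance from Fenn:
Fenn: 0
Marden: 1  (via Fenn)
Garth: 2  (via Marden)
Brook: 2  (via Fenn)
Jorvik: 4  (via Marden)
Kelso: 5  (via Jorvik)
Hale: 6  (via Garth)
Pirton: 7  (via Kelso)
Shortest route: Fenn–Marden–Jorvik–Kelso–Pirton = 7 min.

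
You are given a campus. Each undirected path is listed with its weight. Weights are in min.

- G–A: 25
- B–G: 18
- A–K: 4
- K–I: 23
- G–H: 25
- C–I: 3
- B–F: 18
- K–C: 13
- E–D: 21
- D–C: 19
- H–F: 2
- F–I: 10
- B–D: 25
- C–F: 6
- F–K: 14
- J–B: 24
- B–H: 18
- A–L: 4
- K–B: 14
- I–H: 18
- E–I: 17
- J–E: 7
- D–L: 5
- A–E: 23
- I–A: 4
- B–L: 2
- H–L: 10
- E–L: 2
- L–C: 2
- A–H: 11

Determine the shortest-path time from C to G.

Enumerating some paths:
C - I - A - L - B - G: 3+4+4+2+18 = 31
C - L - B - G: 2+2+18 = 22
C - L - A - G: 2+4+25 = 31
C - I - A - G: 3+4+25 = 32
The minimum is 22 min via C - L - B - G.

22 min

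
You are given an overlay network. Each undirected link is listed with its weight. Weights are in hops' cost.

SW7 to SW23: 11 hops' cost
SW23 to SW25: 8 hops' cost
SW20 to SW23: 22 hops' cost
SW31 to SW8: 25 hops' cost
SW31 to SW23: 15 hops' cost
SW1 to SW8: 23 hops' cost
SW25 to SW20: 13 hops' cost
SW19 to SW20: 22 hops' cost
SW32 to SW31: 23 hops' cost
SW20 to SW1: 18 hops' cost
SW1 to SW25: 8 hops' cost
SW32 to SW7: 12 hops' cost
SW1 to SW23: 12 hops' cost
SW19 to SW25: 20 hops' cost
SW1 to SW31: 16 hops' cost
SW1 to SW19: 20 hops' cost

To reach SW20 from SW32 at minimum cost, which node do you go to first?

SW7

Compare a few routes:
SW32–SW7–SW23–SW25–SW20: 12+11+8+13 = 44
SW32–SW7–SW23–SW20: 12+11+22 = 45
The minimum is 44 hops' cost via SW32–SW7–SW23–SW25–SW20.
So from SW32 the first move is to SW7.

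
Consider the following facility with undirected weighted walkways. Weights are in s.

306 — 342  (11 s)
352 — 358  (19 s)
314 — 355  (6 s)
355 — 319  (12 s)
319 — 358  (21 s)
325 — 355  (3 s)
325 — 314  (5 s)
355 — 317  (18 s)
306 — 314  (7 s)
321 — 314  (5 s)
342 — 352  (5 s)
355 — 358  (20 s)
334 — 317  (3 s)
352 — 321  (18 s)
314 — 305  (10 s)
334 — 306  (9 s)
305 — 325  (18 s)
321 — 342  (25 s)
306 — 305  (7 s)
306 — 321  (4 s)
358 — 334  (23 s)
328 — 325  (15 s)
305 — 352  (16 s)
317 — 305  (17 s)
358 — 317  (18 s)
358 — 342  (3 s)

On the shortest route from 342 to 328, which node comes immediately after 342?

306

Compare a few routes:
342–306–321–314–325–328: 11+4+5+5+15 = 40
342–306–314–325–328: 11+7+5+15 = 38
342–358–355–325–328: 3+20+3+15 = 41
342–306–314–355–325–328: 11+7+6+3+15 = 42
Cheapest is 342–306–314–325–328 at 38 s.
So from 342 the first move is to 306.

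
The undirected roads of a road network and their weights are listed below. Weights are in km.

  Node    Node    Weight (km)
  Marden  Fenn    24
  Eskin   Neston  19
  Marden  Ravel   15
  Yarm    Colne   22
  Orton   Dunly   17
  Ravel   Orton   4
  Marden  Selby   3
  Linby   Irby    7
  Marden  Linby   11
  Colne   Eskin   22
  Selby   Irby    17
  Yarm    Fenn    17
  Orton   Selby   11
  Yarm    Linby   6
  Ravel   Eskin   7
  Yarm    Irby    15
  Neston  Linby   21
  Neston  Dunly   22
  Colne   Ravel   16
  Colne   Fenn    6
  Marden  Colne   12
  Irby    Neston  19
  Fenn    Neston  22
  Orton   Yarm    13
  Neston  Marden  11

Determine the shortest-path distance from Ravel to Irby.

30 km

Compare a few routes:
Ravel–Orton–Yarm–Irby: 4+13+15 = 32
Ravel–Orton–Selby–Irby: 4+11+17 = 32
Ravel–Orton–Yarm–Linby–Irby: 4+13+6+7 = 30
The minimum is 30 km via Ravel–Orton–Yarm–Linby–Irby.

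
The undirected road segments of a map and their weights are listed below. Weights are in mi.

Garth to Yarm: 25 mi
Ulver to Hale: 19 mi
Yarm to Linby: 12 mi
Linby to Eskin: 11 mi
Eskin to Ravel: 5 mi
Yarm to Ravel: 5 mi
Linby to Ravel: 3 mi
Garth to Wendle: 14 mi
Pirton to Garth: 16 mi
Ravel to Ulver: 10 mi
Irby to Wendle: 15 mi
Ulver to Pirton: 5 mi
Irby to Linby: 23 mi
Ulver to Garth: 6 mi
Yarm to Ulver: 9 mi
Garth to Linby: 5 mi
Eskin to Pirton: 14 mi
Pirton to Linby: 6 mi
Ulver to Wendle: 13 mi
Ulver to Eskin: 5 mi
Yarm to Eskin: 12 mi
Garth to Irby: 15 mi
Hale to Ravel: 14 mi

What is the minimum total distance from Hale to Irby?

37 mi

Shortest distances from Hale:
Hale: 0
Ravel: 14  (via Hale)
Linby: 17  (via Ravel)
Yarm: 19  (via Ravel)
Eskin: 19  (via Ravel)
Ulver: 19  (via Hale)
Garth: 22  (via Linby)
Pirton: 23  (via Linby)
Wendle: 32  (via Ulver)
Irby: 37  (via Garth)
Shortest route: Hale → Ravel → Linby → Garth → Irby = 37 mi.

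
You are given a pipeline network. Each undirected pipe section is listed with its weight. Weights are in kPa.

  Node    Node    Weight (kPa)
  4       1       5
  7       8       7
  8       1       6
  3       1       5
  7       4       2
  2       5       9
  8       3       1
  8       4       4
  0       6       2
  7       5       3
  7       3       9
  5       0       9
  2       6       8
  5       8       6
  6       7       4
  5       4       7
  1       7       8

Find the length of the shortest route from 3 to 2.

Compare a few routes:
3 - 8 - 4 - 7 - 5 - 2: 1+4+2+3+9 = 19
3 - 8 - 5 - 2: 1+6+9 = 16
3 - 8 - 4 - 7 - 6 - 2: 1+4+2+4+8 = 19
3 - 8 - 7 - 5 - 2: 1+7+3+9 = 20
Cheapest is 3 - 8 - 5 - 2 at 16 kPa.

16 kPa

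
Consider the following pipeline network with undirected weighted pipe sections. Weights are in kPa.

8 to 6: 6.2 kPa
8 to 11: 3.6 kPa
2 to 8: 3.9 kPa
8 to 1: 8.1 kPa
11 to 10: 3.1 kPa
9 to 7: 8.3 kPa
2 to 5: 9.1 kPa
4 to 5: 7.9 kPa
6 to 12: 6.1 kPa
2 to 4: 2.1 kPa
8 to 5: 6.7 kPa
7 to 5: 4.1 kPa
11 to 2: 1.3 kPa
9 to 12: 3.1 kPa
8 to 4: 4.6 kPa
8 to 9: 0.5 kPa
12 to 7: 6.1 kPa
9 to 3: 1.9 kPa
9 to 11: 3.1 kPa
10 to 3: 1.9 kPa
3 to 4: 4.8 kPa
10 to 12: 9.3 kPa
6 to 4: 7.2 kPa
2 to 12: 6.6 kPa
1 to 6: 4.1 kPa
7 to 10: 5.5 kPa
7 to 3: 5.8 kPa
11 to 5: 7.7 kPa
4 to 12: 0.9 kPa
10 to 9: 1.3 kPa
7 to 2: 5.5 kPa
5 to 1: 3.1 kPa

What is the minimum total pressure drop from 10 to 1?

Candidate routes:
10 → 9 → 8 → 1: 1.3+0.5+8.1 = 9.9
10 → 9 → 8 → 5 → 1: 1.3+0.5+6.7+3.1 = 11.6
The minimum is 9.9 kPa via 10 → 9 → 8 → 1.

9.9 kPa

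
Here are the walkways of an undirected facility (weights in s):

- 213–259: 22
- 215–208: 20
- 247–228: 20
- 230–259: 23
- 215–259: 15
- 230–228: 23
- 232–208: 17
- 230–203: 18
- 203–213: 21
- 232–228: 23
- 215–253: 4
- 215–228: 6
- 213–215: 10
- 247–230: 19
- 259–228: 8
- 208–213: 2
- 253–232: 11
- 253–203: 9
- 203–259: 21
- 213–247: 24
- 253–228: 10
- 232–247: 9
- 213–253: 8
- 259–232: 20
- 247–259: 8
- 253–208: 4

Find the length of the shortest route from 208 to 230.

31 s

Shortest distances from 208:
208: 0
213: 2  (via 208)
253: 4  (via 208)
215: 8  (via 253)
203: 13  (via 253)
228: 14  (via 253)
232: 15  (via 253)
259: 22  (via 228)
247: 24  (via 232)
230: 31  (via 203)
Shortest route: 208 → 253 → 203 → 230 = 31 s.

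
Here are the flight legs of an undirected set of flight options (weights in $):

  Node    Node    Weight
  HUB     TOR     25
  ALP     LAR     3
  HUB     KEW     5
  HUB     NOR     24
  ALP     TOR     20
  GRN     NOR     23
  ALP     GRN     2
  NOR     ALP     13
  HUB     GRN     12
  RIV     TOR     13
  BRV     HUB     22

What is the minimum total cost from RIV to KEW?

$43

Compare a few routes:
RIV - TOR - ALP - NOR - HUB - KEW: 13+20+13+24+5 = 75
RIV - TOR - ALP - NOR - GRN - HUB - KEW: 13+20+13+23+12+5 = 86
RIV - TOR - ALP - GRN - HUB - KEW: 13+20+2+12+5 = 52
RIV - TOR - HUB - KEW: 13+25+5 = 43
Cheapest is RIV - TOR - HUB - KEW at $43.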